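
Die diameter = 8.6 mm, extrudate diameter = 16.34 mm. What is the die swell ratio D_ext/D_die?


Die swell ratio = D_extrudate / D_die
= 16.34 / 8.6
= 1.9

Die swell = 1.9


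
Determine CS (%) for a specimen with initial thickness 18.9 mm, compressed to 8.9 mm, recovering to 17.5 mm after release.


CS = (t0 - recovered) / (t0 - ts) * 100
= (18.9 - 17.5) / (18.9 - 8.9) * 100
= 1.4 / 10.0 * 100
= 14.0%

14.0%


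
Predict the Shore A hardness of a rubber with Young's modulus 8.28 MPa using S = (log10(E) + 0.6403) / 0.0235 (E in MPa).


log10(E) = 0.0235*S - 0.6403  =>  S = (log10(E) + 0.6403) / 0.0235
log10(8.28) = 0.918030
S = (0.918030 + 0.6403) / 0.0235 = 1.558330 / 0.0235
S = 66.3

Shore A = 66.3


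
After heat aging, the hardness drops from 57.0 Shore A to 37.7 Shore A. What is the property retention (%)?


Retention = aged / original * 100
= 37.7 / 57.0 * 100
= 66.1%

66.1%


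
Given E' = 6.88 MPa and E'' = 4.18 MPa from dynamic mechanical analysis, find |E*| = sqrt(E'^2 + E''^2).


|E*| = sqrt(E'^2 + E''^2)
= sqrt(6.88^2 + 4.18^2)
= sqrt(47.3344 + 17.4724)
= 8.05 MPa

8.05 MPa


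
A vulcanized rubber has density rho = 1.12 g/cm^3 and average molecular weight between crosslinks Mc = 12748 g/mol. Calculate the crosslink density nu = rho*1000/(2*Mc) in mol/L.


nu = rho * 1000 / (2 * Mc)
nu = 1.12 * 1000 / (2 * 12748)
nu = 1120.0 / 25496
nu = 0.0439 mol/L

0.0439 mol/L


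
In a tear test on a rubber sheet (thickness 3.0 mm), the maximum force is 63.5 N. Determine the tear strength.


Tear strength = force / thickness
= 63.5 / 3.0
= 21.17 N/mm

21.17 N/mm


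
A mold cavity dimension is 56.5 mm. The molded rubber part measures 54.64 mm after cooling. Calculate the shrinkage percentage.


Shrinkage = (mold - part) / mold * 100
= (56.5 - 54.64) / 56.5 * 100
= 1.86 / 56.5 * 100
= 3.29%

3.29%


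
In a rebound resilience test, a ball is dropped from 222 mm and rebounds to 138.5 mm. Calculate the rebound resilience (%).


Resilience = h_rebound / h_drop * 100
= 138.5 / 222 * 100
= 62.4%

62.4%


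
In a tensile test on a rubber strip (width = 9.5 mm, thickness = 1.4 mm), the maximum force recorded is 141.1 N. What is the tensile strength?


Area = width * thickness = 9.5 * 1.4 = 13.3 mm^2
TS = force / area = 141.1 / 13.3 = 10.61 MPa

10.61 MPa


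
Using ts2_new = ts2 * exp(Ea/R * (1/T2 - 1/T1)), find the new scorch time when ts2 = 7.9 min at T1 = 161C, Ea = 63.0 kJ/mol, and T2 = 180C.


Convert temperatures: T1 = 161 + 273.15 = 434.15 K, T2 = 180 + 273.15 = 453.15 K
ts2_new = 7.9 * exp(63000 / 8.314 * (1/453.15 - 1/434.15))
1/T2 - 1/T1 = -9.6577e-05
ts2_new = 3.8 min

3.8 min


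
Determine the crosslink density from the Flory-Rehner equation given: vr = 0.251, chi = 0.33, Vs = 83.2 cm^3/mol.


ln(1 - vr) = ln(1 - 0.251) = -0.2890
Numerator = -((-0.2890) + 0.251 + 0.33 * 0.251^2) = 0.0172
Denominator = 83.2 * (0.251^(1/3) - 0.251/2) = 42.0409
nu = 0.0172 / 42.0409 = 4.0974e-04 mol/cm^3

4.0974e-04 mol/cm^3


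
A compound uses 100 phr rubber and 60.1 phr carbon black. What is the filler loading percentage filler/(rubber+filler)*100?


Filler % = filler / (rubber + filler) * 100
= 60.1 / (100 + 60.1) * 100
= 60.1 / 160.1 * 100
= 37.54%

37.54%


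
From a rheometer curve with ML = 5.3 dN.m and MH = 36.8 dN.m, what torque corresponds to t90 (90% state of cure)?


M90 = ML + 0.9 * (MH - ML)
M90 = 5.3 + 0.9 * (36.8 - 5.3)
M90 = 5.3 + 0.9 * 31.5
M90 = 33.65 dN.m

33.65 dN.m


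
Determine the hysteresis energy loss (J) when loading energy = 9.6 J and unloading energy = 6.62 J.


Hysteresis loss = loading - unloading
= 9.6 - 6.62
= 2.98 J

2.98 J


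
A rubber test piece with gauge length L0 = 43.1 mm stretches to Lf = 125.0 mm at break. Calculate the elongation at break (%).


Elongation = (Lf - L0) / L0 * 100
= (125.0 - 43.1) / 43.1 * 100
= 81.9 / 43.1 * 100
= 190.0%

190.0%


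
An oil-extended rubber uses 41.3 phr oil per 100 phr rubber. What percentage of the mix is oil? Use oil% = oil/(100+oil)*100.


Oil % = oil / (100 + oil) * 100
= 41.3 / (100 + 41.3) * 100
= 41.3 / 141.3 * 100
= 29.23%

29.23%


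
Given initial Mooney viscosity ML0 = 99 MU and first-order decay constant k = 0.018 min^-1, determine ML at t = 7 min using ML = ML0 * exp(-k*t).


ML = ML0 * exp(-k * t)
ML = 99 * exp(-0.018 * 7)
ML = 99 * 0.8816
ML = 87.28 MU

87.28 MU


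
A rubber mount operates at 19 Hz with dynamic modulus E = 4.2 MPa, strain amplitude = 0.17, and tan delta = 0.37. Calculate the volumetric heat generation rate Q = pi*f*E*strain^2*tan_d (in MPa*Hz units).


Q = pi * f * E * strain^2 * tan_d
= pi * 19 * 4.2 * 0.17^2 * 0.37
= pi * 19 * 4.2 * 0.0289 * 0.37
= 2.6807

Q = 2.6807


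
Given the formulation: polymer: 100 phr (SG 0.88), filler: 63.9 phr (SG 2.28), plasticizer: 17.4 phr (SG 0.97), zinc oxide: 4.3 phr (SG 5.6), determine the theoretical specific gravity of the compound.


Sum of weights = 185.6
Volume contributions:
  polymer: 100/0.88 = 113.6364
  filler: 63.9/2.28 = 28.0263
  plasticizer: 17.4/0.97 = 17.9381
  zinc oxide: 4.3/5.6 = 0.7679
Sum of volumes = 160.3687
SG = 185.6 / 160.3687 = 1.157

SG = 1.157


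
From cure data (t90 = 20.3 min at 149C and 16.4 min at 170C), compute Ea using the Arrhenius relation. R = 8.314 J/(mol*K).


T1 = 422.15 K, T2 = 443.15 K
1/T1 - 1/T2 = 1.1225e-04
ln(t1/t2) = ln(20.3/16.4) = 0.2133
Ea = 8.314 * 0.2133 / 1.1225e-04 = 15800.8209 J/mol
Ea = 15.8 kJ/mol

15.8 kJ/mol


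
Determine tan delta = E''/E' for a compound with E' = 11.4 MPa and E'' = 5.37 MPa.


tan delta = E'' / E'
= 5.37 / 11.4
= 0.4711

tan delta = 0.4711


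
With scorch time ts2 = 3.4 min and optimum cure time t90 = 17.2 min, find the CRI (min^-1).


CRI = 100 / (t90 - ts2)
= 100 / (17.2 - 3.4)
= 100 / 13.8
= 7.25 min^-1

7.25 min^-1


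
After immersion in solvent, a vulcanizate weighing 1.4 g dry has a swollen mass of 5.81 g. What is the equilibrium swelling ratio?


Q = W_swollen / W_dry
Q = 5.81 / 1.4
Q = 4.15

Q = 4.15


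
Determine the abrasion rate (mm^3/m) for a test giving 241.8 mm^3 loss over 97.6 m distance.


Rate = volume_loss / distance
= 241.8 / 97.6
= 2.477 mm^3/m

2.477 mm^3/m


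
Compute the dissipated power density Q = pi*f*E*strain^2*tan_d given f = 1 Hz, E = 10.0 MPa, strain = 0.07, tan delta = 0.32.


Q = pi * f * E * strain^2 * tan_d
= pi * 1 * 10.0 * 0.07^2 * 0.32
= pi * 1 * 10.0 * 0.0049 * 0.32
= 0.0493

Q = 0.0493


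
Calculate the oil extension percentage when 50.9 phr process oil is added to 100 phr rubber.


Oil % = oil / (100 + oil) * 100
= 50.9 / (100 + 50.9) * 100
= 50.9 / 150.9 * 100
= 33.73%

33.73%


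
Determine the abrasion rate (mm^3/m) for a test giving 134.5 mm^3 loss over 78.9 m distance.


Rate = volume_loss / distance
= 134.5 / 78.9
= 1.705 mm^3/m

1.705 mm^3/m


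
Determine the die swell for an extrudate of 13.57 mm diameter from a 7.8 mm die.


Die swell ratio = D_extrudate / D_die
= 13.57 / 7.8
= 1.74

Die swell = 1.74


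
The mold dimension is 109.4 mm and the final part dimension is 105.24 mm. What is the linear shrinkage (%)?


Shrinkage = (mold - part) / mold * 100
= (109.4 - 105.24) / 109.4 * 100
= 4.16 / 109.4 * 100
= 3.8%

3.8%


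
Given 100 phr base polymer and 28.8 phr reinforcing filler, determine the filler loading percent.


Filler % = filler / (rubber + filler) * 100
= 28.8 / (100 + 28.8) * 100
= 28.8 / 128.8 * 100
= 22.36%

22.36%


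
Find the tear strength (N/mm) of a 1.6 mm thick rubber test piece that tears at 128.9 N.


Tear strength = force / thickness
= 128.9 / 1.6
= 80.56 N/mm

80.56 N/mm


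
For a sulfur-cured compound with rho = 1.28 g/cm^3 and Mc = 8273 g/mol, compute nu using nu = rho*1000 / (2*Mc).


nu = rho * 1000 / (2 * Mc)
nu = 1.28 * 1000 / (2 * 8273)
nu = 1280.0 / 16546
nu = 0.0774 mol/L

0.0774 mol/L


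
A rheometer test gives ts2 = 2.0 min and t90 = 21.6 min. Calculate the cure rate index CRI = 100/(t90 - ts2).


CRI = 100 / (t90 - ts2)
= 100 / (21.6 - 2.0)
= 100 / 19.6
= 5.1 min^-1

5.1 min^-1


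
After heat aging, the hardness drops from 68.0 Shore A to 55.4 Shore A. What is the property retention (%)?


Retention = aged / original * 100
= 55.4 / 68.0 * 100
= 81.5%

81.5%


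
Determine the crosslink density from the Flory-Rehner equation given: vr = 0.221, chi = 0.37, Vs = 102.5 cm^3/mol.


ln(1 - vr) = ln(1 - 0.221) = -0.2497
Numerator = -((-0.2497) + 0.221 + 0.37 * 0.221^2) = 0.0107
Denominator = 102.5 * (0.221^(1/3) - 0.221/2) = 50.6447
nu = 0.0107 / 50.6447 = 2.1074e-04 mol/cm^3

2.1074e-04 mol/cm^3


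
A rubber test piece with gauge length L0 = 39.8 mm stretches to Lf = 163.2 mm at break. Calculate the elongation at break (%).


Elongation = (Lf - L0) / L0 * 100
= (163.2 - 39.8) / 39.8 * 100
= 123.4 / 39.8 * 100
= 310.1%

310.1%


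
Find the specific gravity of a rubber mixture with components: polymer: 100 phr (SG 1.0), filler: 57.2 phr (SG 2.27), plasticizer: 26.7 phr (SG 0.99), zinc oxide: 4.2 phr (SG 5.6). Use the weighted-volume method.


Sum of weights = 188.1
Volume contributions:
  polymer: 100/1.0 = 100.0000
  filler: 57.2/2.27 = 25.1982
  plasticizer: 26.7/0.99 = 26.9697
  zinc oxide: 4.2/5.6 = 0.7500
Sum of volumes = 152.9179
SG = 188.1 / 152.9179 = 1.23

SG = 1.23


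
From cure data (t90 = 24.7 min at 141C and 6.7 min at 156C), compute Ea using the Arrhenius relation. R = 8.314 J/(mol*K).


T1 = 414.15 K, T2 = 429.15 K
1/T1 - 1/T2 = 8.4397e-05
ln(t1/t2) = ln(24.7/6.7) = 1.3047
Ea = 8.314 * 1.3047 / 8.4397e-05 = 128527.1213 J/mol
Ea = 128.53 kJ/mol

128.53 kJ/mol


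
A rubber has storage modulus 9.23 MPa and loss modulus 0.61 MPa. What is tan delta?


tan delta = E'' / E'
= 0.61 / 9.23
= 0.0661

tan delta = 0.0661


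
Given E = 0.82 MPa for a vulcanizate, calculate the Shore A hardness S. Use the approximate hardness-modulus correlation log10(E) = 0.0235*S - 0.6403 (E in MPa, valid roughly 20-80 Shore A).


log10(E) = 0.0235*S - 0.6403  =>  S = (log10(E) + 0.6403) / 0.0235
log10(0.82) = -0.086186
S = (-0.086186 + 0.6403) / 0.0235 = 0.554114 / 0.0235
S = 23.6

Shore A = 23.6


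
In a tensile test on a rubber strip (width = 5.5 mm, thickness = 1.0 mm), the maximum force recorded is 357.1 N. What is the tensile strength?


Area = width * thickness = 5.5 * 1.0 = 5.5 mm^2
TS = force / area = 357.1 / 5.5 = 64.93 MPa

64.93 MPa


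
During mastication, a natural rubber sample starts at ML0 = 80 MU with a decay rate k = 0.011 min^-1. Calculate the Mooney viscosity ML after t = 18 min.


ML = ML0 * exp(-k * t)
ML = 80 * exp(-0.011 * 18)
ML = 80 * 0.8204
ML = 65.63 MU

65.63 MU


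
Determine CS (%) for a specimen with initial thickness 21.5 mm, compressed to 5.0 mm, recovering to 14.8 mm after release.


CS = (t0 - recovered) / (t0 - ts) * 100
= (21.5 - 14.8) / (21.5 - 5.0) * 100
= 6.7 / 16.5 * 100
= 40.6%

40.6%


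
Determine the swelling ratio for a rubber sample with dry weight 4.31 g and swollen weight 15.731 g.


Q = W_swollen / W_dry
Q = 15.731 / 4.31
Q = 3.65

Q = 3.65


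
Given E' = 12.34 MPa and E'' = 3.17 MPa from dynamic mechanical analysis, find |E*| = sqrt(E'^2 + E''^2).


|E*| = sqrt(E'^2 + E''^2)
= sqrt(12.34^2 + 3.17^2)
= sqrt(152.2756 + 10.0489)
= 12.741 MPa

12.741 MPa


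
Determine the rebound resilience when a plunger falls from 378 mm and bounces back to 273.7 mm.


Resilience = h_rebound / h_drop * 100
= 273.7 / 378 * 100
= 72.4%

72.4%


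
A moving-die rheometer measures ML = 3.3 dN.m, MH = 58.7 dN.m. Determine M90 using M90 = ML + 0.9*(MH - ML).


M90 = ML + 0.9 * (MH - ML)
M90 = 3.3 + 0.9 * (58.7 - 3.3)
M90 = 3.3 + 0.9 * 55.4
M90 = 53.16 dN.m

53.16 dN.m


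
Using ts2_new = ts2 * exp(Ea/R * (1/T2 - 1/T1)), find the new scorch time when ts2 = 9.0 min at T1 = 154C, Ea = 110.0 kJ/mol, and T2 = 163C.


Convert temperatures: T1 = 154 + 273.15 = 427.15 K, T2 = 163 + 273.15 = 436.15 K
ts2_new = 9.0 * exp(110000 / 8.314 * (1/436.15 - 1/427.15))
1/T2 - 1/T1 = -4.8309e-05
ts2_new = 4.75 min

4.75 min


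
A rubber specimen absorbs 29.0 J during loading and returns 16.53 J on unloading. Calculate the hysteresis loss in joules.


Hysteresis loss = loading - unloading
= 29.0 - 16.53
= 12.47 J

12.47 J


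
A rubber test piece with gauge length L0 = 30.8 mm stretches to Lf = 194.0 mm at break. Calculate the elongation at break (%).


Elongation = (Lf - L0) / L0 * 100
= (194.0 - 30.8) / 30.8 * 100
= 163.2 / 30.8 * 100
= 529.9%

529.9%


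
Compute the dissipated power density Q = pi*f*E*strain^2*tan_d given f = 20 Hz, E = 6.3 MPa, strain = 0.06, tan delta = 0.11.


Q = pi * f * E * strain^2 * tan_d
= pi * 20 * 6.3 * 0.06^2 * 0.11
= pi * 20 * 6.3 * 0.0036 * 0.11
= 0.1568

Q = 0.1568


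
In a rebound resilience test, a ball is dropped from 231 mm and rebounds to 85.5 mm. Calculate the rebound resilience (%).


Resilience = h_rebound / h_drop * 100
= 85.5 / 231 * 100
= 37.0%

37.0%


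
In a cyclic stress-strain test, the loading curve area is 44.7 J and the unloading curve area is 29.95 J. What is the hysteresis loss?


Hysteresis loss = loading - unloading
= 44.7 - 29.95
= 14.75 J

14.75 J


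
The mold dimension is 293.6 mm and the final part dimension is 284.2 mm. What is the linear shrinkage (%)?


Shrinkage = (mold - part) / mold * 100
= (293.6 - 284.2) / 293.6 * 100
= 9.4 / 293.6 * 100
= 3.2%

3.2%


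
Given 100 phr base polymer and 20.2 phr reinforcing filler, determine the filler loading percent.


Filler % = filler / (rubber + filler) * 100
= 20.2 / (100 + 20.2) * 100
= 20.2 / 120.2 * 100
= 16.81%

16.81%


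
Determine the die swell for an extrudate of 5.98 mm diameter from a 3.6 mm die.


Die swell ratio = D_extrudate / D_die
= 5.98 / 3.6
= 1.661

Die swell = 1.661


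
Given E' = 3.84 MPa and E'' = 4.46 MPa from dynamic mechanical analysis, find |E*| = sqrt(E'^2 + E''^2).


|E*| = sqrt(E'^2 + E''^2)
= sqrt(3.84^2 + 4.46^2)
= sqrt(14.7456 + 19.8916)
= 5.885 MPa

5.885 MPa


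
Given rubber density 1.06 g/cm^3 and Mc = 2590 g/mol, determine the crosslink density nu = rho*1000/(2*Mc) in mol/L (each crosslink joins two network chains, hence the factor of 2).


nu = rho * 1000 / (2 * Mc)
nu = 1.06 * 1000 / (2 * 2590)
nu = 1060.0 / 5180
nu = 0.2046 mol/L

0.2046 mol/L


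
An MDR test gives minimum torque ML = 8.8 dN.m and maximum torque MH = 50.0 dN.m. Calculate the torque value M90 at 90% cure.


M90 = ML + 0.9 * (MH - ML)
M90 = 8.8 + 0.9 * (50.0 - 8.8)
M90 = 8.8 + 0.9 * 41.2
M90 = 45.88 dN.m

45.88 dN.m


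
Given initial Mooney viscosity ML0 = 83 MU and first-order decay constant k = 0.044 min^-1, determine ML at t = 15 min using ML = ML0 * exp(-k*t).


ML = ML0 * exp(-k * t)
ML = 83 * exp(-0.044 * 15)
ML = 83 * 0.5169
ML = 42.9 MU

42.9 MU


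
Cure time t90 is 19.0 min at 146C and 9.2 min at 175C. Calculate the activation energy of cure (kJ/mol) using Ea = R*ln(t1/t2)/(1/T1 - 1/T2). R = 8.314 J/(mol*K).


T1 = 419.15 K, T2 = 448.15 K
1/T1 - 1/T2 = 1.5439e-04
ln(t1/t2) = ln(19.0/9.2) = 0.7252
Ea = 8.314 * 0.7252 / 1.5439e-04 = 39055.6567 J/mol
Ea = 39.06 kJ/mol

39.06 kJ/mol


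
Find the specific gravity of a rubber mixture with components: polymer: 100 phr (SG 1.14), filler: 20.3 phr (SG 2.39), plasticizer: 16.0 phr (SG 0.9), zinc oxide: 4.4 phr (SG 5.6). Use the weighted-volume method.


Sum of weights = 140.7
Volume contributions:
  polymer: 100/1.14 = 87.7193
  filler: 20.3/2.39 = 8.4937
  plasticizer: 16.0/0.9 = 17.7778
  zinc oxide: 4.4/5.6 = 0.7857
Sum of volumes = 114.7765
SG = 140.7 / 114.7765 = 1.226

SG = 1.226


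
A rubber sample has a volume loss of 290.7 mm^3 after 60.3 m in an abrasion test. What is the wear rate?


Rate = volume_loss / distance
= 290.7 / 60.3
= 4.821 mm^3/m

4.821 mm^3/m


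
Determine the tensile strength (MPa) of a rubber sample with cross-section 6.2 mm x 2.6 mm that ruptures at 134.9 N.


Area = width * thickness = 6.2 * 2.6 = 16.12 mm^2
TS = force / area = 134.9 / 16.12 = 8.37 MPa

8.37 MPa


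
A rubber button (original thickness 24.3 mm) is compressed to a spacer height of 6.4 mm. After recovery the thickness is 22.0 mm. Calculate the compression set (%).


CS = (t0 - recovered) / (t0 - ts) * 100
= (24.3 - 22.0) / (24.3 - 6.4) * 100
= 2.3 / 17.9 * 100
= 12.8%

12.8%


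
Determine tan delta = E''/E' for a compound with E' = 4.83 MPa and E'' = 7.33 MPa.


tan delta = E'' / E'
= 7.33 / 4.83
= 1.5176

tan delta = 1.5176


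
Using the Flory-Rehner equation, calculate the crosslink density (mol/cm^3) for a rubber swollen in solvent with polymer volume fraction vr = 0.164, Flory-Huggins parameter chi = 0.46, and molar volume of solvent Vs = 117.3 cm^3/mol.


ln(1 - vr) = ln(1 - 0.164) = -0.1791
Numerator = -((-0.1791) + 0.164 + 0.46 * 0.164^2) = 0.0028
Denominator = 117.3 * (0.164^(1/3) - 0.164/2) = 54.5879
nu = 0.0028 / 54.5879 = 5.0460e-05 mol/cm^3

5.0460e-05 mol/cm^3


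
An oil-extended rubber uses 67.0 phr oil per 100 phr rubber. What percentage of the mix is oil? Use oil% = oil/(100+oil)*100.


Oil % = oil / (100 + oil) * 100
= 67.0 / (100 + 67.0) * 100
= 67.0 / 167.0 * 100
= 40.12%

40.12%


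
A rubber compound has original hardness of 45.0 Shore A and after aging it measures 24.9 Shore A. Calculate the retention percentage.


Retention = aged / original * 100
= 24.9 / 45.0 * 100
= 55.3%

55.3%


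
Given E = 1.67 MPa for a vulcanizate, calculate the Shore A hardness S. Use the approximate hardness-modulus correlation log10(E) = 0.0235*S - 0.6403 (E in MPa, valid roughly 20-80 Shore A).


log10(E) = 0.0235*S - 0.6403  =>  S = (log10(E) + 0.6403) / 0.0235
log10(1.67) = 0.222716
S = (0.222716 + 0.6403) / 0.0235 = 0.863016 / 0.0235
S = 36.7

Shore A = 36.7


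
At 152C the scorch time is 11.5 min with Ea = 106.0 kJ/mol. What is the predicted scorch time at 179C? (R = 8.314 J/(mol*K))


Convert temperatures: T1 = 152 + 273.15 = 425.15 K, T2 = 179 + 273.15 = 452.15 K
ts2_new = 11.5 * exp(106000 / 8.314 * (1/452.15 - 1/425.15))
1/T2 - 1/T1 = -1.4046e-04
ts2_new = 1.92 min

1.92 min


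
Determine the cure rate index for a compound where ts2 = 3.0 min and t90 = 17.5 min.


CRI = 100 / (t90 - ts2)
= 100 / (17.5 - 3.0)
= 100 / 14.5
= 6.9 min^-1

6.9 min^-1


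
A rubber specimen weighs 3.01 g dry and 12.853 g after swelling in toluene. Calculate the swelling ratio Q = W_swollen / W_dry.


Q = W_swollen / W_dry
Q = 12.853 / 3.01
Q = 4.27

Q = 4.27


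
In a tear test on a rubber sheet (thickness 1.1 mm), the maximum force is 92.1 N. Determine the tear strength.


Tear strength = force / thickness
= 92.1 / 1.1
= 83.73 N/mm

83.73 N/mm


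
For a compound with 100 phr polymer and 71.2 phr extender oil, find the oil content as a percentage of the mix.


Oil % = oil / (100 + oil) * 100
= 71.2 / (100 + 71.2) * 100
= 71.2 / 171.2 * 100
= 41.59%

41.59%


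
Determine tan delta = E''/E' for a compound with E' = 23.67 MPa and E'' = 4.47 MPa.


tan delta = E'' / E'
= 4.47 / 23.67
= 0.1888

tan delta = 0.1888


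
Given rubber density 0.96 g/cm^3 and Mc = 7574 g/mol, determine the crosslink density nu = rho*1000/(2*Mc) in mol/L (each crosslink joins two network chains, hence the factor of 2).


nu = rho * 1000 / (2 * Mc)
nu = 0.96 * 1000 / (2 * 7574)
nu = 960.0 / 15148
nu = 0.0634 mol/L

0.0634 mol/L


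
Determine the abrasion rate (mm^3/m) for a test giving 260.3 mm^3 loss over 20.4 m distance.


Rate = volume_loss / distance
= 260.3 / 20.4
= 12.76 mm^3/m

12.76 mm^3/m


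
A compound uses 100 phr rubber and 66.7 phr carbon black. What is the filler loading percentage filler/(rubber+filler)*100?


Filler % = filler / (rubber + filler) * 100
= 66.7 / (100 + 66.7) * 100
= 66.7 / 166.7 * 100
= 40.01%

40.01%


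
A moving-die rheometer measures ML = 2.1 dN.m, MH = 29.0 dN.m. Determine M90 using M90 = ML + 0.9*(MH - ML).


M90 = ML + 0.9 * (MH - ML)
M90 = 2.1 + 0.9 * (29.0 - 2.1)
M90 = 2.1 + 0.9 * 26.9
M90 = 26.31 dN.m

26.31 dN.m


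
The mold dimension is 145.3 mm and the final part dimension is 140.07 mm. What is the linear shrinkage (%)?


Shrinkage = (mold - part) / mold * 100
= (145.3 - 140.07) / 145.3 * 100
= 5.23 / 145.3 * 100
= 3.6%

3.6%


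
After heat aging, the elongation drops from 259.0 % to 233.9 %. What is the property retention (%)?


Retention = aged / original * 100
= 233.9 / 259.0 * 100
= 90.3%

90.3%


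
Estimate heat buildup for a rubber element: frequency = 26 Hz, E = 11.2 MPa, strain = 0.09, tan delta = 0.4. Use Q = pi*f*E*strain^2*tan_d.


Q = pi * f * E * strain^2 * tan_d
= pi * 26 * 11.2 * 0.09^2 * 0.4
= pi * 26 * 11.2 * 0.0081 * 0.4
= 2.9641

Q = 2.9641


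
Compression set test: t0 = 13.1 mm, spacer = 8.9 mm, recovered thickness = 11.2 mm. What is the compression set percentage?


CS = (t0 - recovered) / (t0 - ts) * 100
= (13.1 - 11.2) / (13.1 - 8.9) * 100
= 1.9 / 4.2 * 100
= 45.2%

45.2%


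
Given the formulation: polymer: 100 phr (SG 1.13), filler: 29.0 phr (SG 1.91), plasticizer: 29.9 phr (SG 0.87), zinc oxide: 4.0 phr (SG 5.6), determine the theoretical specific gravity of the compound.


Sum of weights = 162.9
Volume contributions:
  polymer: 100/1.13 = 88.4956
  filler: 29.0/1.91 = 15.1832
  plasticizer: 29.9/0.87 = 34.3678
  zinc oxide: 4.0/5.6 = 0.7143
Sum of volumes = 138.7609
SG = 162.9 / 138.7609 = 1.174

SG = 1.174


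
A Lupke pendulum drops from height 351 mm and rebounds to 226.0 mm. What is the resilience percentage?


Resilience = h_rebound / h_drop * 100
= 226.0 / 351 * 100
= 64.4%

64.4%


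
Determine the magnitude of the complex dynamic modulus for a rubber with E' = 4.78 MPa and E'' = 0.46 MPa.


|E*| = sqrt(E'^2 + E''^2)
= sqrt(4.78^2 + 0.46^2)
= sqrt(22.8484 + 0.2116)
= 4.802 MPa

4.802 MPa


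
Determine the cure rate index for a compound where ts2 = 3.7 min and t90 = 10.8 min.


CRI = 100 / (t90 - ts2)
= 100 / (10.8 - 3.7)
= 100 / 7.1
= 14.08 min^-1

14.08 min^-1


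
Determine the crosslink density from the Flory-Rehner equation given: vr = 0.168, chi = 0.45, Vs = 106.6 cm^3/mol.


ln(1 - vr) = ln(1 - 0.168) = -0.1839
Numerator = -((-0.1839) + 0.168 + 0.45 * 0.168^2) = 0.0032
Denominator = 106.6 * (0.168^(1/3) - 0.168/2) = 49.8659
nu = 0.0032 / 49.8659 = 6.4614e-05 mol/cm^3

6.4614e-05 mol/cm^3


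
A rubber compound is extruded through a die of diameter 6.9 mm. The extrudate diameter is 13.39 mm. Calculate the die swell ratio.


Die swell ratio = D_extrudate / D_die
= 13.39 / 6.9
= 1.941

Die swell = 1.941


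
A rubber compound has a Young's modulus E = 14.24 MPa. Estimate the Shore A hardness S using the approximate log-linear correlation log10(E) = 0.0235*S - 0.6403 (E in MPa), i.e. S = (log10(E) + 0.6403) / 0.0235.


log10(E) = 0.0235*S - 0.6403  =>  S = (log10(E) + 0.6403) / 0.0235
log10(14.24) = 1.153510
S = (1.153510 + 0.6403) / 0.0235 = 1.793810 / 0.0235
S = 76.3

Shore A = 76.3


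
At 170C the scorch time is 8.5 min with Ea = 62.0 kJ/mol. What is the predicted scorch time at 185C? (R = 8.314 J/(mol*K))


Convert temperatures: T1 = 170 + 273.15 = 443.15 K, T2 = 185 + 273.15 = 458.15 K
ts2_new = 8.5 * exp(62000 / 8.314 * (1/458.15 - 1/443.15))
1/T2 - 1/T1 = -7.3881e-05
ts2_new = 4.9 min

4.9 min


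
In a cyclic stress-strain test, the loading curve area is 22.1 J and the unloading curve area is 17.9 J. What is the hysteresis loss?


Hysteresis loss = loading - unloading
= 22.1 - 17.9
= 4.2 J

4.2 J


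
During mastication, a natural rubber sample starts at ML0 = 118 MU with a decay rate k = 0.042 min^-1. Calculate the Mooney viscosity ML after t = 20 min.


ML = ML0 * exp(-k * t)
ML = 118 * exp(-0.042 * 20)
ML = 118 * 0.4317
ML = 50.94 MU

50.94 MU


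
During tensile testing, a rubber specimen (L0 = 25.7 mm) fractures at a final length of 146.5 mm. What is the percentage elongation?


Elongation = (Lf - L0) / L0 * 100
= (146.5 - 25.7) / 25.7 * 100
= 120.8 / 25.7 * 100
= 470.0%

470.0%


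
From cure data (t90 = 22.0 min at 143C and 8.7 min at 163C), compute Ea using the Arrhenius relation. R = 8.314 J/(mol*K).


T1 = 416.15 K, T2 = 436.15 K
1/T1 - 1/T2 = 1.1019e-04
ln(t1/t2) = ln(22.0/8.7) = 0.9277
Ea = 8.314 * 0.9277 / 1.1019e-04 = 69997.4875 J/mol
Ea = 70.0 kJ/mol

70.0 kJ/mol


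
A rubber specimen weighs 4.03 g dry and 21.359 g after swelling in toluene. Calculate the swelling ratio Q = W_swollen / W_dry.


Q = W_swollen / W_dry
Q = 21.359 / 4.03
Q = 5.3

Q = 5.3


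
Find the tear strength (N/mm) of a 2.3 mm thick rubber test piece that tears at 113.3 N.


Tear strength = force / thickness
= 113.3 / 2.3
= 49.26 N/mm

49.26 N/mm


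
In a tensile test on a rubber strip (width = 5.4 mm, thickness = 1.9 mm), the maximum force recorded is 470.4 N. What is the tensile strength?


Area = width * thickness = 5.4 * 1.9 = 10.26 mm^2
TS = force / area = 470.4 / 10.26 = 45.85 MPa

45.85 MPa


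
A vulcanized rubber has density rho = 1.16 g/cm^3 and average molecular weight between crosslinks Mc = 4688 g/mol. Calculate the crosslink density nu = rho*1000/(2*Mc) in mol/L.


nu = rho * 1000 / (2 * Mc)
nu = 1.16 * 1000 / (2 * 4688)
nu = 1160.0 / 9376
nu = 0.1237 mol/L

0.1237 mol/L


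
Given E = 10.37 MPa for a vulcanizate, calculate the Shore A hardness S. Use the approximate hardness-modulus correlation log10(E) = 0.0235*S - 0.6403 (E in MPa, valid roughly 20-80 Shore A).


log10(E) = 0.0235*S - 0.6403  =>  S = (log10(E) + 0.6403) / 0.0235
log10(10.37) = 1.015779
S = (1.015779 + 0.6403) / 0.0235 = 1.656079 / 0.0235
S = 70.5

Shore A = 70.5


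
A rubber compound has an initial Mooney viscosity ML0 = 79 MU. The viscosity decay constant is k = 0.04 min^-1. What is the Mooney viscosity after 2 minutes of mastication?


ML = ML0 * exp(-k * t)
ML = 79 * exp(-0.04 * 2)
ML = 79 * 0.9231
ML = 72.93 MU

72.93 MU


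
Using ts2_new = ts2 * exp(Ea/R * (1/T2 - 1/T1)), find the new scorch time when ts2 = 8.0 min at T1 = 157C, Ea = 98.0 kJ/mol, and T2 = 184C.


Convert temperatures: T1 = 157 + 273.15 = 430.15 K, T2 = 184 + 273.15 = 457.15 K
ts2_new = 8.0 * exp(98000 / 8.314 * (1/457.15 - 1/430.15))
1/T2 - 1/T1 = -1.3730e-04
ts2_new = 1.59 min

1.59 min


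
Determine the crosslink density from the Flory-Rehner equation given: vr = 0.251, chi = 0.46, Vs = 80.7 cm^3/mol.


ln(1 - vr) = ln(1 - 0.251) = -0.2890
Numerator = -((-0.2890) + 0.251 + 0.46 * 0.251^2) = 0.0090
Denominator = 80.7 * (0.251^(1/3) - 0.251/2) = 40.7777
nu = 0.0090 / 40.7777 = 2.2159e-04 mol/cm^3

2.2159e-04 mol/cm^3


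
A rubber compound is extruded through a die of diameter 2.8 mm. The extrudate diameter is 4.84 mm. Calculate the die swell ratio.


Die swell ratio = D_extrudate / D_die
= 4.84 / 2.8
= 1.729

Die swell = 1.729


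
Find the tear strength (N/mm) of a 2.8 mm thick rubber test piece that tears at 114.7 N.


Tear strength = force / thickness
= 114.7 / 2.8
= 40.96 N/mm

40.96 N/mm


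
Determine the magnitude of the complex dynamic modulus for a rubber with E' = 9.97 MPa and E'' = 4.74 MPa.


|E*| = sqrt(E'^2 + E''^2)
= sqrt(9.97^2 + 4.74^2)
= sqrt(99.4009 + 22.4676)
= 11.039 MPa

11.039 MPa


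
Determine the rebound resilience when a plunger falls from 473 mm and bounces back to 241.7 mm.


Resilience = h_rebound / h_drop * 100
= 241.7 / 473 * 100
= 51.1%

51.1%


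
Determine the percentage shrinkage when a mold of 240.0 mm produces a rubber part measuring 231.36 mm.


Shrinkage = (mold - part) / mold * 100
= (240.0 - 231.36) / 240.0 * 100
= 8.64 / 240.0 * 100
= 3.6%

3.6%


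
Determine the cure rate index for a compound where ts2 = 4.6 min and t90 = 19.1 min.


CRI = 100 / (t90 - ts2)
= 100 / (19.1 - 4.6)
= 100 / 14.5
= 6.9 min^-1

6.9 min^-1


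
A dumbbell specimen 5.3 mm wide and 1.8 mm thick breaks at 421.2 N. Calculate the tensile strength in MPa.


Area = width * thickness = 5.3 * 1.8 = 9.54 mm^2
TS = force / area = 421.2 / 9.54 = 44.15 MPa

44.15 MPa


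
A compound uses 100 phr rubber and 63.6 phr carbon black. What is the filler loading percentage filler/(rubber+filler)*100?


Filler % = filler / (rubber + filler) * 100
= 63.6 / (100 + 63.6) * 100
= 63.6 / 163.6 * 100
= 38.88%

38.88%


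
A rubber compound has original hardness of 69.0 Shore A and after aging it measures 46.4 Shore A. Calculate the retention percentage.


Retention = aged / original * 100
= 46.4 / 69.0 * 100
= 67.2%

67.2%


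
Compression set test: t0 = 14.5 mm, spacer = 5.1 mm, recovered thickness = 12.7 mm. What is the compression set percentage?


CS = (t0 - recovered) / (t0 - ts) * 100
= (14.5 - 12.7) / (14.5 - 5.1) * 100
= 1.8 / 9.4 * 100
= 19.1%

19.1%


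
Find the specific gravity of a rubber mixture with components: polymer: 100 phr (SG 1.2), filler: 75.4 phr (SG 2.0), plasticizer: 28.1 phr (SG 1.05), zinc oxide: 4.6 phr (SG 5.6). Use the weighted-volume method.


Sum of weights = 208.1
Volume contributions:
  polymer: 100/1.2 = 83.3333
  filler: 75.4/2.0 = 37.7000
  plasticizer: 28.1/1.05 = 26.7619
  zinc oxide: 4.6/5.6 = 0.8214
Sum of volumes = 148.6167
SG = 208.1 / 148.6167 = 1.4

SG = 1.4


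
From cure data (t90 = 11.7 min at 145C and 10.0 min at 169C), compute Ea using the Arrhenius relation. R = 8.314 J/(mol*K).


T1 = 418.15 K, T2 = 442.15 K
1/T1 - 1/T2 = 1.2981e-04
ln(t1/t2) = ln(11.7/10.0) = 0.1570
Ea = 8.314 * 0.1570 / 1.2981e-04 = 10055.6589 J/mol
Ea = 10.06 kJ/mol

10.06 kJ/mol


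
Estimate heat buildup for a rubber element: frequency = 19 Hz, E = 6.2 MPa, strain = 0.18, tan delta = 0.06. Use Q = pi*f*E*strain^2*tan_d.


Q = pi * f * E * strain^2 * tan_d
= pi * 19 * 6.2 * 0.18^2 * 0.06
= pi * 19 * 6.2 * 0.0324 * 0.06
= 0.7194

Q = 0.7194


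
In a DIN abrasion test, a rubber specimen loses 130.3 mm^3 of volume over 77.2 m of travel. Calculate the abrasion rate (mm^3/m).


Rate = volume_loss / distance
= 130.3 / 77.2
= 1.688 mm^3/m

1.688 mm^3/m


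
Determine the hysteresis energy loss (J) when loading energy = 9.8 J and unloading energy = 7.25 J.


Hysteresis loss = loading - unloading
= 9.8 - 7.25
= 2.55 J

2.55 J


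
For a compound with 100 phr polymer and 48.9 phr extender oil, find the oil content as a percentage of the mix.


Oil % = oil / (100 + oil) * 100
= 48.9 / (100 + 48.9) * 100
= 48.9 / 148.9 * 100
= 32.84%

32.84%


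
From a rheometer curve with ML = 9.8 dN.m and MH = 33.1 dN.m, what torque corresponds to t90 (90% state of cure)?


M90 = ML + 0.9 * (MH - ML)
M90 = 9.8 + 0.9 * (33.1 - 9.8)
M90 = 9.8 + 0.9 * 23.3
M90 = 30.77 dN.m

30.77 dN.m


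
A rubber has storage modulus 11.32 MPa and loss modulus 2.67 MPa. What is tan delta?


tan delta = E'' / E'
= 2.67 / 11.32
= 0.2359

tan delta = 0.2359


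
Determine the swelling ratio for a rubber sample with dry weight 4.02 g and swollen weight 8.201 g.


Q = W_swollen / W_dry
Q = 8.201 / 4.02
Q = 2.04

Q = 2.04


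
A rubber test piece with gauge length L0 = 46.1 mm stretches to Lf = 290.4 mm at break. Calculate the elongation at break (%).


Elongation = (Lf - L0) / L0 * 100
= (290.4 - 46.1) / 46.1 * 100
= 244.3 / 46.1 * 100
= 529.9%

529.9%


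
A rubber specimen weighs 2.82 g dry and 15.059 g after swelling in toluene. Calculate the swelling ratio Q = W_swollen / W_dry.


Q = W_swollen / W_dry
Q = 15.059 / 2.82
Q = 5.34

Q = 5.34


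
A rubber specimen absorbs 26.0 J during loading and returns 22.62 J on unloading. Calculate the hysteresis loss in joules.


Hysteresis loss = loading - unloading
= 26.0 - 22.62
= 3.38 J

3.38 J


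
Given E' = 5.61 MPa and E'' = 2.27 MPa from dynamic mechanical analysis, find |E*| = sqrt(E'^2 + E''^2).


|E*| = sqrt(E'^2 + E''^2)
= sqrt(5.61^2 + 2.27^2)
= sqrt(31.4721 + 5.1529)
= 6.052 MPa

6.052 MPa


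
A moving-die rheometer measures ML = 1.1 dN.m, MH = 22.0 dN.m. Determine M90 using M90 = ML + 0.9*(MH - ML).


M90 = ML + 0.9 * (MH - ML)
M90 = 1.1 + 0.9 * (22.0 - 1.1)
M90 = 1.1 + 0.9 * 20.9
M90 = 19.91 dN.m

19.91 dN.m


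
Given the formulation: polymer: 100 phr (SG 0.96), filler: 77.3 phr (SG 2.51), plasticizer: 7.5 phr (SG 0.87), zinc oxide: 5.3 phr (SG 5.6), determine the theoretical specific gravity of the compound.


Sum of weights = 190.1
Volume contributions:
  polymer: 100/0.96 = 104.1667
  filler: 77.3/2.51 = 30.7968
  plasticizer: 7.5/0.87 = 8.6207
  zinc oxide: 5.3/5.6 = 0.9464
Sum of volumes = 144.5306
SG = 190.1 / 144.5306 = 1.315

SG = 1.315


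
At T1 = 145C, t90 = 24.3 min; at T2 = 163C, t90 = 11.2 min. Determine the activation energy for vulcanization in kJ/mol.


T1 = 418.15 K, T2 = 436.15 K
1/T1 - 1/T2 = 9.8697e-05
ln(t1/t2) = ln(24.3/11.2) = 0.7746
Ea = 8.314 * 0.7746 / 9.8697e-05 = 65247.2182 J/mol
Ea = 65.25 kJ/mol

65.25 kJ/mol


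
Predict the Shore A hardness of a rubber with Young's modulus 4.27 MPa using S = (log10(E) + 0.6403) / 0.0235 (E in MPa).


log10(E) = 0.0235*S - 0.6403  =>  S = (log10(E) + 0.6403) / 0.0235
log10(4.27) = 0.630428
S = (0.630428 + 0.6403) / 0.0235 = 1.270728 / 0.0235
S = 54.1

Shore A = 54.1


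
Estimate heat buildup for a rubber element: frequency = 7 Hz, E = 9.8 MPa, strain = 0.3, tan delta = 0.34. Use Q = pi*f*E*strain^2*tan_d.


Q = pi * f * E * strain^2 * tan_d
= pi * 7 * 9.8 * 0.3^2 * 0.34
= pi * 7 * 9.8 * 0.0900 * 0.34
= 6.5947

Q = 6.5947


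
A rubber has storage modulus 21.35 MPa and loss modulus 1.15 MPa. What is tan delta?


tan delta = E'' / E'
= 1.15 / 21.35
= 0.0539

tan delta = 0.0539


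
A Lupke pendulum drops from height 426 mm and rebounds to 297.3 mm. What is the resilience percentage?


Resilience = h_rebound / h_drop * 100
= 297.3 / 426 * 100
= 69.8%

69.8%


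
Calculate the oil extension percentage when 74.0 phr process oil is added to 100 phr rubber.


Oil % = oil / (100 + oil) * 100
= 74.0 / (100 + 74.0) * 100
= 74.0 / 174.0 * 100
= 42.53%

42.53%


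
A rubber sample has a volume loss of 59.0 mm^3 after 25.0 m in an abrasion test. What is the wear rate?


Rate = volume_loss / distance
= 59.0 / 25.0
= 2.36 mm^3/m

2.36 mm^3/m


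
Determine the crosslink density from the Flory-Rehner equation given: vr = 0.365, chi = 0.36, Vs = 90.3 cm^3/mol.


ln(1 - vr) = ln(1 - 0.365) = -0.4541
Numerator = -((-0.4541) + 0.365 + 0.36 * 0.365^2) = 0.0412
Denominator = 90.3 * (0.365^(1/3) - 0.365/2) = 48.0538
nu = 0.0412 / 48.0538 = 8.5673e-04 mol/cm^3

8.5673e-04 mol/cm^3


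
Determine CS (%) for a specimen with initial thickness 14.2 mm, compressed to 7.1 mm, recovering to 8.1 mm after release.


CS = (t0 - recovered) / (t0 - ts) * 100
= (14.2 - 8.1) / (14.2 - 7.1) * 100
= 6.1 / 7.1 * 100
= 85.9%

85.9%


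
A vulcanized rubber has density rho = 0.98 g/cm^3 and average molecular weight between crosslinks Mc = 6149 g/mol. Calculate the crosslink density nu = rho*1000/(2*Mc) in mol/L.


nu = rho * 1000 / (2 * Mc)
nu = 0.98 * 1000 / (2 * 6149)
nu = 980.0 / 12298
nu = 0.0797 mol/L

0.0797 mol/L


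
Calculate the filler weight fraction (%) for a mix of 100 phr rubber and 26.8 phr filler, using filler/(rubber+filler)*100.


Filler % = filler / (rubber + filler) * 100
= 26.8 / (100 + 26.8) * 100
= 26.8 / 126.8 * 100
= 21.14%

21.14%


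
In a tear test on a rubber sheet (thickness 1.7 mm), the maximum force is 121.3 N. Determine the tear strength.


Tear strength = force / thickness
= 121.3 / 1.7
= 71.35 N/mm

71.35 N/mm


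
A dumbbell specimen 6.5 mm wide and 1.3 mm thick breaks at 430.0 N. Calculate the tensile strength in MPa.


Area = width * thickness = 6.5 * 1.3 = 8.45 mm^2
TS = force / area = 430.0 / 8.45 = 50.89 MPa

50.89 MPa


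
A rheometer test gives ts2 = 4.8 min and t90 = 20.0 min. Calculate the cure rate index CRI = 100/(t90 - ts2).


CRI = 100 / (t90 - ts2)
= 100 / (20.0 - 4.8)
= 100 / 15.2
= 6.58 min^-1

6.58 min^-1


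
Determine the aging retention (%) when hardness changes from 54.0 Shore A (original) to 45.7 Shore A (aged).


Retention = aged / original * 100
= 45.7 / 54.0 * 100
= 84.6%

84.6%


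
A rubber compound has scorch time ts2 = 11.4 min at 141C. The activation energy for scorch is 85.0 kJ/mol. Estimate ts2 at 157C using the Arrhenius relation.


Convert temperatures: T1 = 141 + 273.15 = 414.15 K, T2 = 157 + 273.15 = 430.15 K
ts2_new = 11.4 * exp(85000 / 8.314 * (1/430.15 - 1/414.15))
1/T2 - 1/T1 = -8.9814e-05
ts2_new = 4.55 min

4.55 min


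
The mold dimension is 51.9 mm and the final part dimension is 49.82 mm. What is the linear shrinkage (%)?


Shrinkage = (mold - part) / mold * 100
= (51.9 - 49.82) / 51.9 * 100
= 2.08 / 51.9 * 100
= 4.01%

4.01%


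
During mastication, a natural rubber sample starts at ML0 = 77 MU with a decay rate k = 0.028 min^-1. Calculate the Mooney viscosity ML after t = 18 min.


ML = ML0 * exp(-k * t)
ML = 77 * exp(-0.028 * 18)
ML = 77 * 0.6041
ML = 46.52 MU

46.52 MU


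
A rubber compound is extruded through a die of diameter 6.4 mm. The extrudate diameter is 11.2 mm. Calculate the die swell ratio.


Die swell ratio = D_extrudate / D_die
= 11.2 / 6.4
= 1.75

Die swell = 1.75


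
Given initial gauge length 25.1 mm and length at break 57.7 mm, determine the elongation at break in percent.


Elongation = (Lf - L0) / L0 * 100
= (57.7 - 25.1) / 25.1 * 100
= 32.6 / 25.1 * 100
= 129.9%

129.9%


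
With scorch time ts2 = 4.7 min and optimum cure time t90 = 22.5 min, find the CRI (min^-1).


CRI = 100 / (t90 - ts2)
= 100 / (22.5 - 4.7)
= 100 / 17.8
= 5.62 min^-1

5.62 min^-1


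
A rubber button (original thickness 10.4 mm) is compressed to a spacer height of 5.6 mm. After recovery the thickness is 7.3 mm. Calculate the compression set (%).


CS = (t0 - recovered) / (t0 - ts) * 100
= (10.4 - 7.3) / (10.4 - 5.6) * 100
= 3.1 / 4.8 * 100
= 64.6%

64.6%


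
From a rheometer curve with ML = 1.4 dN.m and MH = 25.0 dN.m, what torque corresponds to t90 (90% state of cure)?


M90 = ML + 0.9 * (MH - ML)
M90 = 1.4 + 0.9 * (25.0 - 1.4)
M90 = 1.4 + 0.9 * 23.6
M90 = 22.64 dN.m

22.64 dN.m


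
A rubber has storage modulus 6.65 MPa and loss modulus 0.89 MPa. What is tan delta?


tan delta = E'' / E'
= 0.89 / 6.65
= 0.1338

tan delta = 0.1338


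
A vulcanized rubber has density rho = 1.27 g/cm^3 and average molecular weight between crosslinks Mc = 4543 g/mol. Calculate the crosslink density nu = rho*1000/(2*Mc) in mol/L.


nu = rho * 1000 / (2 * Mc)
nu = 1.27 * 1000 / (2 * 4543)
nu = 1270.0 / 9086
nu = 0.1398 mol/L

0.1398 mol/L


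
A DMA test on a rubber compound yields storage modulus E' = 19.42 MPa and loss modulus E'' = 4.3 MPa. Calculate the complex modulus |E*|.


|E*| = sqrt(E'^2 + E''^2)
= sqrt(19.42^2 + 4.3^2)
= sqrt(377.1364 + 18.4900)
= 19.89 MPa

19.89 MPa


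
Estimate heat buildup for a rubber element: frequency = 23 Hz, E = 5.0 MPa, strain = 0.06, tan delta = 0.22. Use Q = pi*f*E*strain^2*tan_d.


Q = pi * f * E * strain^2 * tan_d
= pi * 23 * 5.0 * 0.06^2 * 0.22
= pi * 23 * 5.0 * 0.0036 * 0.22
= 0.2861

Q = 0.2861


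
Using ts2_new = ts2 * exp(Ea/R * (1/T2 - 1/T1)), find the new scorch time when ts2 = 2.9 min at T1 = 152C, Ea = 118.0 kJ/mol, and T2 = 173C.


Convert temperatures: T1 = 152 + 273.15 = 425.15 K, T2 = 173 + 273.15 = 446.15 K
ts2_new = 2.9 * exp(118000 / 8.314 * (1/446.15 - 1/425.15))
1/T2 - 1/T1 = -1.1071e-04
ts2_new = 0.6 min

0.6 min


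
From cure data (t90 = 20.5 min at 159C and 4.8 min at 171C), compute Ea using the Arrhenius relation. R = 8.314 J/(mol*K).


T1 = 432.15 K, T2 = 444.15 K
1/T1 - 1/T2 = 6.2520e-05
ln(t1/t2) = ln(20.5/4.8) = 1.4518
Ea = 8.314 * 1.4518 / 6.2520e-05 = 193064.5036 J/mol
Ea = 193.06 kJ/mol

193.06 kJ/mol
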